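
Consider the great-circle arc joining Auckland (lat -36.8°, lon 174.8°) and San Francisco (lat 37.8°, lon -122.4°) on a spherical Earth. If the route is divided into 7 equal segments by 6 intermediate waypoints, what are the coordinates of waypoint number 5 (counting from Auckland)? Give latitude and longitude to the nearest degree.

The haversine formula gives a central angle δ ≈ 1.649 rad (94.5°) between the endpoints.
Interpolate at f = 5/7 with slerp weights a = sin((1−f)δ)/sin δ ≈ 0.455, b = sin(fδ)/sin δ ≈ 0.927.
p = a·p₁ + b·p₂ ≈ (-0.755, -0.585, 0.295); φ = arcsin(p_z) ≈ 17.17°, λ = atan2(p_y, p_x) ≈ -142.24°.

≈ lat 17°, lon -142°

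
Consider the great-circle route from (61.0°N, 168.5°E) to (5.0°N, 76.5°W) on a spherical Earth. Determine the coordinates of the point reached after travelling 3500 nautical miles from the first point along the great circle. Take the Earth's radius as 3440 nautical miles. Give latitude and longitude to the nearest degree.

≈ (39°N, 98°W)

Convert each endpoint to a unit vector on the sphere (x = cos φ cos λ, y = cos φ sin λ, z = sin φ).
The central angle between the endpoints is δ = arccos(p₁·p₂) ≈ 1.699 rad (97.3°). The total great-circle distance is δ·R ≈ 1.699 × 3440 ≈ 5845 nmi, so the target fraction is f = 3500/5845 ≈ 0.599.
Interpolate at f ≈ 0.599 with slerp weights a = sin((1−f)δ)/sin δ ≈ 0.635, b = sin(fδ)/sin δ ≈ 0.858.
p = a·p₁ + b·p₂ ≈ (-0.102, -0.770, 0.630); φ = arcsin(p_z) ≈ 39.08°, λ = atan2(p_y, p_x) ≈ -97.57°.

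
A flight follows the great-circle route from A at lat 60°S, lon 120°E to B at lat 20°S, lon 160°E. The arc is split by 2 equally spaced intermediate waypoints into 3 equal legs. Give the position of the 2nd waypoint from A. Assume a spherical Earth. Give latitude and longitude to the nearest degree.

Convert each endpoint to a unit vector on the sphere (x = cos φ cos λ, y = cos φ sin λ, z = sin φ).
The central angle between the endpoints is δ = arccos(p₁·p₂) ≈ 0.855 rad (49.0°).
Interpolate at f = 2/3 with slerp weights a = sin((1−f)δ)/sin δ ≈ 0.373, b = sin(fδ)/sin δ ≈ 0.715.
p = a·p₁ + b·p₂ ≈ (-0.725, 0.391, -0.567); φ = arcsin(p_z) ≈ -34.56°, λ = atan2(p_y, p_x) ≈ 151.64°.

≈ lat 35°S, lon 152°E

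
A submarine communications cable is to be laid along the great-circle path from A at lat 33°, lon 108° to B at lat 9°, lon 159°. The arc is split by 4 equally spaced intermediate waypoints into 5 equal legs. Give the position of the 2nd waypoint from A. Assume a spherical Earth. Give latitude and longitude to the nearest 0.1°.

≈ lat 25.4°, lon 130.6°

Convert each endpoint to a unit vector on the sphere (x = cos φ cos λ, y = cos φ sin λ, z = sin φ).
The central angle between the endpoints is δ = arccos(p₁·p₂) ≈ 0.919 rad (52.7°).
Interpolate at f = 2/5 with slerp weights a = sin((1−f)δ)/sin δ ≈ 0.659, b = sin(fδ)/sin δ ≈ 0.452.
p = a·p₁ + b·p₂ ≈ (-0.588, 0.686, 0.430); φ = arcsin(p_z) ≈ 25.44°, λ = atan2(p_y, p_x) ≈ 130.60°.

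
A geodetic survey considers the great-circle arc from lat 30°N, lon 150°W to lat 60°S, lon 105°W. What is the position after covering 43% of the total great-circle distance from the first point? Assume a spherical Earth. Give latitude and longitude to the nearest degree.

Convert each endpoint to a unit vector on the sphere (x = cos φ cos λ, y = cos φ sin λ, z = sin φ).
The central angle between the endpoints is δ = arccos(p₁·p₂) ≈ 1.698 rad (97.3°).
Interpolate at f = 0.43 with slerp weights a = sin((1−f)δ)/sin δ ≈ 0.830, b = sin(fδ)/sin δ ≈ 0.672.
p = a·p₁ + b·p₂ ≈ (-0.710, -0.684, -0.167); φ = arcsin(p_z) ≈ -9.62°, λ = atan2(p_y, p_x) ≈ -136.05°.

≈ lat 10°S, lon 136°W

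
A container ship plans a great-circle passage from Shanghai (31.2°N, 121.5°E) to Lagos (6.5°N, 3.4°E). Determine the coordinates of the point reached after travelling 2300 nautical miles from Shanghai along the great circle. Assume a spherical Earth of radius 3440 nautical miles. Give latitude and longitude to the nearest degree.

≈ 37°N, 75°E

Convert each endpoint to a unit vector on the sphere (x = cos φ cos λ, y = cos φ sin λ, z = sin φ).
The central angle between the endpoints is δ = arccos(p₁·p₂) ≈ 1.919 rad (110.0°). The total great-circle distance is δ·R ≈ 1.919 × 3440 ≈ 6603 nmi, so the target fraction is f = 2300/6603 ≈ 0.348.
Interpolate at f ≈ 0.348 with slerp weights a = sin((1−f)δ)/sin δ ≈ 1.010, b = sin(fδ)/sin δ ≈ 0.660.
p = a·p₁ + b·p₂ ≈ (0.203, 0.776, 0.598); φ = arcsin(p_z) ≈ 36.72°, λ = atan2(p_y, p_x) ≈ 75.35°.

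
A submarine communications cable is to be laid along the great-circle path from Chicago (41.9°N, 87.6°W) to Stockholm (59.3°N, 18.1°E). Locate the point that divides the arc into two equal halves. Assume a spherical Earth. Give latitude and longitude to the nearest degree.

≈ 63°N, 49°W

Convert each endpoint to a unit vector on the sphere (x = cos φ cos λ, y = cos φ sin λ, z = sin φ).
The central angle between the endpoints is δ = arccos(p₁·p₂) ≈ 1.080 rad (61.9°).
Interpolate at f = 1/2 with slerp weights a = sin((1−f)δ)/sin δ ≈ 0.583, b = sin(fδ)/sin δ ≈ 0.583.
p = a·p₁ + b·p₂ ≈ (0.301, -0.341, 0.891); φ = arcsin(p_z) ≈ 62.94°, λ = atan2(p_y, p_x) ≈ -48.56°.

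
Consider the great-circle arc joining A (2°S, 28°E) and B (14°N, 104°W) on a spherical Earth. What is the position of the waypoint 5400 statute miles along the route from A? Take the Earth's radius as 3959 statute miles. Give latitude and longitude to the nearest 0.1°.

Convert each endpoint to a unit vector on the sphere (x = cos φ cos λ, y = cos φ sin λ, z = sin φ).
The central angle between the endpoints is δ = arccos(p₁·p₂) ≈ 2.288 rad (131.1°). The total great-circle distance is δ·R ≈ 2.288 × 3959 ≈ 9058 mi, so the target fraction is f = 5400/9058 ≈ 0.596.
Interpolate at f ≈ 0.596 with slerp weights a = sin((1−f)δ)/sin δ ≈ 1.059, b = sin(fδ)/sin δ ≈ 1.299.
p = a·p₁ + b·p₂ ≈ (0.630, -0.726, 0.277); φ = arcsin(p_z) ≈ 16.09°, λ = atan2(p_y, p_x) ≈ -49.06°.

≈ (16.1°N, 49.1°W)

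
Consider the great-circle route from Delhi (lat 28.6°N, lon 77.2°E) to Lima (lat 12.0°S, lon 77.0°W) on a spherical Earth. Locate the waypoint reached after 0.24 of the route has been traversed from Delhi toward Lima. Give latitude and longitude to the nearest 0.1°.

≈ lat 39.8°N, lon 35.1°E

The haversine formula gives a central angle δ ≈ 2.632 rad (150.8°) between the endpoints.
Interpolate at f = 0.24 with slerp weights a = sin((1−f)δ)/sin δ ≈ 1.862, b = sin(fδ)/sin δ ≈ 1.209.
p = a·p₁ + b·p₂ ≈ (0.628, 0.442, 0.640); φ = arcsin(p_z) ≈ 39.80°, λ = atan2(p_y, p_x) ≈ 35.12°.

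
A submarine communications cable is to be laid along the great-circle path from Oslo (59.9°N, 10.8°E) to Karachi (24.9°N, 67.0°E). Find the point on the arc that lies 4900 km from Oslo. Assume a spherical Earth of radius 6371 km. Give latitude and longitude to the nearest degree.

≈ (31°N, 62°E)

Convert each endpoint to a unit vector on the sphere (x = cos φ cos λ, y = cos φ sin λ, z = sin φ).
The central angle between the endpoints is δ = arccos(p₁·p₂) ≈ 0.905 rad (51.9°). The total great-circle distance is δ·R ≈ 0.905 × 6371 ≈ 5769 km, so the target fraction is f = 4900/5769 ≈ 0.849.
Interpolate at f ≈ 0.849 with slerp weights a = sin((1−f)δ)/sin δ ≈ 0.173, b = sin(fδ)/sin δ ≈ 0.884.
p = a·p₁ + b·p₂ ≈ (0.398, 0.754, 0.522); φ = arcsin(p_z) ≈ 31.45°, λ = atan2(p_y, p_x) ≈ 62.16°.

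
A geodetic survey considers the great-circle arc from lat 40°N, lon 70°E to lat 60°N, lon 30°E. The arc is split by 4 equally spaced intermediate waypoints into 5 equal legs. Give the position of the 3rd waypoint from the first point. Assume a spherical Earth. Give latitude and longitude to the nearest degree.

≈ lat 54°N, lon 50°E

The haversine formula gives a central angle δ ≈ 0.555 rad (31.8°) between the endpoints.
Interpolate at f = 3/5 with slerp weights a = sin((1−f)δ)/sin δ ≈ 0.418, b = sin(fδ)/sin δ ≈ 0.620.
p = a·p₁ + b·p₂ ≈ (0.378, 0.456, 0.806); φ = arcsin(p_z) ≈ 53.68°, λ = atan2(p_y, p_x) ≈ 50.33°.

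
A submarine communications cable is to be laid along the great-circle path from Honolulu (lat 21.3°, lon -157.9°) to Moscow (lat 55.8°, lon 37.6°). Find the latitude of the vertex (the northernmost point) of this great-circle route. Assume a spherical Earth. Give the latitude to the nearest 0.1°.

The great circle lies in the plane with unit normal n̂ = (p₁ × p₂)/|p₁ × p₂|.
Here n̂_z ≈ -0.143; the vertex latitude is φ_max = arccos|n̂_z| ≈ 81.8°.
Check via Clairaut: cos φ_max = |cos φ₁| · sin C = cos(21.3°)·sin(8.8°) ≈ 0.143, again giving ≈ 81.8°.

≈ 81.8°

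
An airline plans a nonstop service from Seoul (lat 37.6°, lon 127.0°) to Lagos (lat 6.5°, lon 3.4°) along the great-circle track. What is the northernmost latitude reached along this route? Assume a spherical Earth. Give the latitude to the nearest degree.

The great circle lies in the plane with unit normal n̂ = (p₁ × p₂)/|p₁ × p₂|.
Here n̂_z ≈ -0.705; the vertex latitude is φ_max = arccos|n̂_z| ≈ 45.2°.
Check via Clairaut: cos φ_max = |cos φ₁| · sin C = cos(37.6°)·sin(62.8°) ≈ 0.705, again giving ≈ 45.2°.

≈ 45°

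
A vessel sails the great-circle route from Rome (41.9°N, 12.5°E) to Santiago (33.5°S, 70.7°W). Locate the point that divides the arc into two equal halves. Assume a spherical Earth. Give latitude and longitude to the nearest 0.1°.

The haversine formula gives a central angle δ ≈ 1.870 rad (107.2°) between the endpoints.
Interpolate at f = 1/2 with slerp weights a = sin((1−f)δ)/sin δ ≈ 0.842, b = sin(fδ)/sin δ ≈ 0.842.
p = a·p₁ + b·p₂ ≈ (0.844, -0.527, 0.098); φ = arcsin(p_z) ≈ 5.60°, λ = atan2(p_y, p_x) ≈ -31.98°.

≈ 5.6°N, 32.0°W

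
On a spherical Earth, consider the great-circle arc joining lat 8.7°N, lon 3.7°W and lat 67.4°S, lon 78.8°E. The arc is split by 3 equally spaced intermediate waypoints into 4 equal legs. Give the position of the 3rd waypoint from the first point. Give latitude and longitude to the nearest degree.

Write both endpoints as unit vectors p₁, p₂ with components (cos φ cos λ, cos φ sin λ, sin φ).
The central angle between the endpoints is δ = arccos(p₁·p₂) ≈ 1.661 rad (95.2°).
Interpolate at f = 3/4 with slerp weights a = sin((1−f)δ)/sin δ ≈ 0.405, b = sin(fδ)/sin δ ≈ 0.951.
p = a·p₁ + b·p₂ ≈ (0.471, 0.333, -0.817); φ = arcsin(p_z) ≈ -54.80°, λ = atan2(p_y, p_x) ≈ 35.27°.

≈ lat 55°S, lon 35°E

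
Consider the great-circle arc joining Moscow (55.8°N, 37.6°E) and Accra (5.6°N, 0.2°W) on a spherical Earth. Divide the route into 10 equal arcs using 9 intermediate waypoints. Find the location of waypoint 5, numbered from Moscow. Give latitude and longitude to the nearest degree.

From cos δ = sin φ₁ sin φ₂ + cos φ₁ cos φ₂ cos Δλ, the central angle is δ ≈ 1.021 rad (58.5°).
Interpolate at f = 5/10 with slerp weights a = sin((1−f)δ)/sin δ ≈ 0.573, b = sin(fδ)/sin δ ≈ 0.573.
p = a·p₁ + b·p₂ ≈ (0.825, 0.195, 0.530); φ = arcsin(p_z) ≈ 32.00°, λ = atan2(p_y, p_x) ≈ 13.26°.

≈ 32°N, 13°E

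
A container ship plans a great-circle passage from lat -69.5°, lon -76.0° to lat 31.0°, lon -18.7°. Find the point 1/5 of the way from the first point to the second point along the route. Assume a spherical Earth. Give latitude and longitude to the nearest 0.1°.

≈ lat -51.8°, lon -48.9°

From cos δ = sin φ₁ sin φ₂ + cos φ₁ cos φ₂ cos Δλ, the central angle is δ ≈ 1.897 rad (108.7°).
Interpolate at f = 1/5 with slerp weights a = sin((1−f)δ)/sin δ ≈ 1.054, b = sin(fδ)/sin δ ≈ 0.391.
p = a·p₁ + b·p₂ ≈ (0.407, -0.466, -0.786); φ = arcsin(p_z) ≈ -51.81°, λ = atan2(p_y, p_x) ≈ -48.86°.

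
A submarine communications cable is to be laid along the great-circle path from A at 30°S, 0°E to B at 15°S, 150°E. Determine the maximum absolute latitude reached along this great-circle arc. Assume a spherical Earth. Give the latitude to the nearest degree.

The great circle lies in the plane with unit normal n̂ = (p₁ × p₂)/|p₁ × p₂|.
Here n̂_z ≈ +0.520; the vertex latitude is φ_max = arccos|n̂_z| ≈ 58.6°.
Check via Clairaut: cos φ_max = |cos φ₁| · sin C = cos(30.0°)·sin(143.1°) ≈ 0.520, again giving ≈ 58.6°.

≈ 59°S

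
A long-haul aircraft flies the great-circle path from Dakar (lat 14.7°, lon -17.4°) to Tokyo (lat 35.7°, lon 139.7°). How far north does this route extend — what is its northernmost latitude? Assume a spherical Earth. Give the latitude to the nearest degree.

≈ 68°

The great circle lies in the plane with unit normal n̂ = (p₁ × p₂)/|p₁ × p₂|.
Here n̂_z ≈ +0.374; the vertex latitude is φ_max = arccos|n̂_z| ≈ 68.1°.
Check via Clairaut: cos φ_max = |cos φ₁| · sin C = cos(14.7°)·sin(22.7°) ≈ 0.374, again giving ≈ 68.1°.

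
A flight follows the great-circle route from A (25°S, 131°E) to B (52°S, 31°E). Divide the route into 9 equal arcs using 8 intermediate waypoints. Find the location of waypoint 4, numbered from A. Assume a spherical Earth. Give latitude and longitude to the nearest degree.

Write both endpoints as unit vectors p₁, p₂ with components (cos φ cos λ, cos φ sin λ, sin φ).
The central angle between the endpoints is δ = arccos(p₁·p₂) ≈ 1.332 rad (76.3°).
Interpolate at f = 4/9 with slerp weights a = sin((1−f)δ)/sin δ ≈ 0.694, b = sin(fδ)/sin δ ≈ 0.574.
p = a·p₁ + b·p₂ ≈ (-0.110, 0.657, -0.746); φ = arcsin(p_z) ≈ -48.24°, λ = atan2(p_y, p_x) ≈ 99.47°.

≈ (48°S, 99°E)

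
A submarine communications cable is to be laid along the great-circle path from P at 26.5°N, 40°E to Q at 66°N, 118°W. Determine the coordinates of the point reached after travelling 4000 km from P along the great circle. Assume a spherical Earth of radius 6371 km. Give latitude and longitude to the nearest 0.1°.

≈ 61.7°N, 29.1°E

Convert each endpoint to a unit vector on the sphere (x = cos φ cos λ, y = cos φ sin λ, z = sin φ).
The central angle between the endpoints is δ = arccos(p₁·p₂) ≈ 1.501 rad (86.0°). The total great-circle distance is δ·R ≈ 1.501 × 6371 ≈ 9560 km, so the target fraction is f = 4000/9560 ≈ 0.418.
Interpolate at f ≈ 0.418 with slerp weights a = sin((1−f)δ)/sin δ ≈ 0.768, b = sin(fδ)/sin δ ≈ 0.589.
p = a·p₁ + b·p₂ ≈ (0.414, 0.230, 0.881); φ = arcsin(p_z) ≈ 61.72°, λ = atan2(p_y, p_x) ≈ 29.08°.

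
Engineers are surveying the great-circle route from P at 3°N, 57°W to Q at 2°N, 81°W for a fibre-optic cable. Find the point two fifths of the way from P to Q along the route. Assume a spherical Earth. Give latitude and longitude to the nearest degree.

≈ 3°N, 67°W

From cos δ = sin φ₁ sin φ₂ + cos φ₁ cos φ₂ cos Δλ, the central angle is δ ≈ 0.419 rad (24.0°).
Interpolate at f = 2/5 with slerp weights a = sin((1−f)δ)/sin δ ≈ 0.611, b = sin(fδ)/sin δ ≈ 0.410.
p = a·p₁ + b·p₂ ≈ (0.397, -0.917, 0.046); φ = arcsin(p_z) ≈ 2.65°, λ = atan2(p_y, p_x) ≈ -66.60°.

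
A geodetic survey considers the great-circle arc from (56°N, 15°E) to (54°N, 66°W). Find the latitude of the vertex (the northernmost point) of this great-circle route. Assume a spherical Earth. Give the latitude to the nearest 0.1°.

The great circle lies in the plane with unit normal n̂ = (p₁ × p₂)/|p₁ × p₂|.
Here n̂_z ≈ -0.469; the vertex latitude is φ_max = arccos|n̂_z| ≈ 62.0°.
Check via Clairaut: cos φ_max = |cos φ₁| · sin C = cos(56.0°)·sin(57.1°) ≈ 0.469, again giving ≈ 62.0°.

≈ 62.0°N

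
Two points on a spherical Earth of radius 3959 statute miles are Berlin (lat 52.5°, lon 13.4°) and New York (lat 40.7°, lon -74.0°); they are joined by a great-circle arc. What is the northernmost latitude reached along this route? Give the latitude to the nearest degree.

≈ 57°

The great circle lies in the plane with unit normal n̂ = (p₁ × p₂)/|p₁ × p₂|.
Here n̂_z ≈ -0.547; the vertex latitude is φ_max = arccos|n̂_z| ≈ 56.8°.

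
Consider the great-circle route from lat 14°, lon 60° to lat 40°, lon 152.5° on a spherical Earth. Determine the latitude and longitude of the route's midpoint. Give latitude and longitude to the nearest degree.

≈ lat 36°, lon 99°

Write both endpoints as unit vectors p₁, p₂ with components (cos φ cos λ, cos φ sin λ, sin φ).
The central angle between the endpoints is δ = arccos(p₁·p₂) ≈ 1.447 rad (82.9°).
Interpolate at f = 1/2 with slerp weights a = sin((1−f)δ)/sin δ ≈ 0.667, b = sin(fδ)/sin δ ≈ 0.667.
p = a·p₁ + b·p₂ ≈ (-0.130, 0.797, 0.590); φ = arcsin(p_z) ≈ 36.18°, λ = atan2(p_y, p_x) ≈ 99.24°.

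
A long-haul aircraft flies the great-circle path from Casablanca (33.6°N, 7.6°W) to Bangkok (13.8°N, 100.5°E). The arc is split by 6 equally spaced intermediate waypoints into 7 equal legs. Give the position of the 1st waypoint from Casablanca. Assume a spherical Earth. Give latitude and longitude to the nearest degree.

≈ 38°N, 9°E

Convert each endpoint to a unit vector on the sphere (x = cos φ cos λ, y = cos φ sin λ, z = sin φ).
The central angle between the endpoints is δ = arccos(p₁·p₂) ≈ 1.690 rad (96.9°).
Interpolate at f = 1/7 with slerp weights a = sin((1−f)δ)/sin δ ≈ 1.000, b = sin(fδ)/sin δ ≈ 0.241.
p = a·p₁ + b·p₂ ≈ (0.783, 0.120, 0.611); φ = arcsin(p_z) ≈ 37.64°, λ = atan2(p_y, p_x) ≈ 8.71°.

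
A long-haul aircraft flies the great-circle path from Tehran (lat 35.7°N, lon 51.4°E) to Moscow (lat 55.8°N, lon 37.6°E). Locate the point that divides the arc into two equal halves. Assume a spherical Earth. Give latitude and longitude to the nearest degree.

≈ lat 46°N, lon 46°E

Convert each endpoint to a unit vector on the sphere (x = cos φ cos λ, y = cos φ sin λ, z = sin φ).
The central angle between the endpoints is δ = arccos(p₁·p₂) ≈ 0.387 rad (22.2°).
Interpolate at f = 1/2 with slerp weights a = sin((1−f)δ)/sin δ ≈ 0.510, b = sin(fδ)/sin δ ≈ 0.510.
p = a·p₁ + b·p₂ ≈ (0.485, 0.498, 0.719); φ = arcsin(p_z) ≈ 45.95°, λ = atan2(p_y, p_x) ≈ 45.76°.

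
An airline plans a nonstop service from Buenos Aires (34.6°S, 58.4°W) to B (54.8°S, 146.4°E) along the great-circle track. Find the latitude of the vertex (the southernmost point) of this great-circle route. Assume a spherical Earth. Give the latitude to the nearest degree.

≈ 79°S

The great circle lies in the plane with unit normal n̂ = (p₁ × p₂)/|p₁ × p₂|.
Here n̂_z ≈ -0.199; the vertex latitude is φ_max = arccos|n̂_z| ≈ 78.5°.
Check via Clairaut: cos φ_max = |cos φ₁| · sin C = cos(34.6°)·sin(166.0°) ≈ 0.199, again giving ≈ 78.5°.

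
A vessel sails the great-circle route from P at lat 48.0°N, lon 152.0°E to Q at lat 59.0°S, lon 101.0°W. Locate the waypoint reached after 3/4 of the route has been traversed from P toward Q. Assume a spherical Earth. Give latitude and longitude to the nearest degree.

≈ lat 38°S, lon 144°W

Convert each endpoint to a unit vector on the sphere (x = cos φ cos λ, y = cos φ sin λ, z = sin φ).
The central angle between the endpoints is δ = arccos(p₁·p₂) ≈ 2.401 rad (137.5°).
Interpolate at f = 3/4 with slerp weights a = sin((1−f)δ)/sin δ ≈ 0.837, b = sin(fδ)/sin δ ≈ 1.442.
p = a·p₁ + b·p₂ ≈ (-0.636, -0.466, -0.615); φ = arcsin(p_z) ≈ -37.93°, λ = atan2(p_y, p_x) ≈ -143.74°.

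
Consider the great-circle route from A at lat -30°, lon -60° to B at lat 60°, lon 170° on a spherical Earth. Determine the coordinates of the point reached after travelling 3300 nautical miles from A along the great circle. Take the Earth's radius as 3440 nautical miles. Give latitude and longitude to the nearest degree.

≈ lat 18°, lon -88°

The haversine formula gives a central angle δ ≈ 2.362 rad (135.3°) between the endpoints. The total great-circle distance is δ·R ≈ 2.362 × 3440 ≈ 8126 nmi, so the target fraction is f = 3300/8126 ≈ 0.406.
Interpolate at f ≈ 0.406 with slerp weights a = sin((1−f)δ)/sin δ ≈ 1.403, b = sin(fδ)/sin δ ≈ 1.165.
p = a·p₁ + b·p₂ ≈ (0.034, -0.951, 0.308); φ = arcsin(p_z) ≈ 17.91°, λ = atan2(p_y, p_x) ≈ -87.97°.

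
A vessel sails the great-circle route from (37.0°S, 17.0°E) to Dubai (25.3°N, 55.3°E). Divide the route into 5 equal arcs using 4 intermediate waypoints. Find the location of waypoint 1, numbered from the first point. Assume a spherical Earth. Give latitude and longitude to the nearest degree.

≈ (25°S, 26°E)

Convert each endpoint to a unit vector on the sphere (x = cos φ cos λ, y = cos φ sin λ, z = sin φ).
The central angle between the endpoints is δ = arccos(p₁·p₂) ≈ 1.256 rad (72.0°).
Interpolate at f = 1/5 with slerp weights a = sin((1−f)δ)/sin δ ≈ 0.888, b = sin(fδ)/sin δ ≈ 0.261.
p = a·p₁ + b·p₂ ≈ (0.813, 0.402, -0.423); φ = arcsin(p_z) ≈ -24.99°, λ = atan2(p_y, p_x) ≈ 26.30°.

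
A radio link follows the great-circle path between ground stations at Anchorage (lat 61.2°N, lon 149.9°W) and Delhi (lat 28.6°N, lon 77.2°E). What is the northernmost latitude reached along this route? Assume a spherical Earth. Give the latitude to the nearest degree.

≈ 72°N

The great circle lies in the plane with unit normal n̂ = (p₁ × p₂)/|p₁ × p₂|.
Here n̂_z ≈ -0.313; the vertex latitude is φ_max = arccos|n̂_z| ≈ 71.8°.
Check via Clairaut: cos φ_max = |cos φ₁| · sin C = cos(61.2°)·sin(40.5°) ≈ 0.313, again giving ≈ 71.8°.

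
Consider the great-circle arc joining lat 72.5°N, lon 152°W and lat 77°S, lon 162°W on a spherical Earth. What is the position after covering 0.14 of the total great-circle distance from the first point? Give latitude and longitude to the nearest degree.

≈ lat 52°N, lon 155°W

The haversine formula gives a central angle δ ≈ 2.611 rad (149.6°) between the endpoints.
Interpolate at f = 0.14 with slerp weights a = sin((1−f)δ)/sin δ ≈ 1.544, b = sin(fδ)/sin δ ≈ 0.707.
p = a·p₁ + b·p₂ ≈ (-0.561, -0.267, 0.784); φ = arcsin(p_z) ≈ 51.58°, λ = atan2(p_y, p_x) ≈ -154.55°.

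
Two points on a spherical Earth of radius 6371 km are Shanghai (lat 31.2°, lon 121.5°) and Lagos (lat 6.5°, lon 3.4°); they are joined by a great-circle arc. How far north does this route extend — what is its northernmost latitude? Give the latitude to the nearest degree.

The great circle lies in the plane with unit normal n̂ = (p₁ × p₂)/|p₁ × p₂|.
Here n̂_z ≈ -0.798; the vertex latitude is φ_max = arccos|n̂_z| ≈ 37.1°.

≈ 37°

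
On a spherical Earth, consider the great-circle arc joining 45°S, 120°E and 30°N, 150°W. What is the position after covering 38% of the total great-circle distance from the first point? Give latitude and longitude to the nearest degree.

≈ 20°S, 161°E

Convert each endpoint to a unit vector on the sphere (x = cos φ cos λ, y = cos φ sin λ, z = sin φ).
The central angle between the endpoints is δ = arccos(p₁·p₂) ≈ 1.932 rad (110.7°).
Interpolate at f = 0.38 with slerp weights a = sin((1−f)δ)/sin δ ≈ 0.996, b = sin(fδ)/sin δ ≈ 0.716.
p = a·p₁ + b·p₂ ≈ (-0.889, 0.300, -0.346); φ = arcsin(p_z) ≈ -20.23°, λ = atan2(p_y, p_x) ≈ 161.38°.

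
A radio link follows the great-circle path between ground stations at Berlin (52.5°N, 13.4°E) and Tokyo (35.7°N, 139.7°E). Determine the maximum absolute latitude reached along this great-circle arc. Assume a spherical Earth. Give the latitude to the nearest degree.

≈ 66°N

The great circle lies in the plane with unit normal n̂ = (p₁ × p₂)/|p₁ × p₂|.
Here n̂_z ≈ +0.404; the vertex latitude is φ_max = arccos|n̂_z| ≈ 66.2°.
Check via Clairaut: cos φ_max = |cos φ₁| · sin C = cos(52.5°)·sin(41.6°) ≈ 0.404, again giving ≈ 66.2°.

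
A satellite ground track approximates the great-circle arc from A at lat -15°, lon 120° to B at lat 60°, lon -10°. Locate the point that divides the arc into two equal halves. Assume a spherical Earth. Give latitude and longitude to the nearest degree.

Convert each endpoint to a unit vector on the sphere (x = cos φ cos λ, y = cos φ sin λ, z = sin φ).
The central angle between the endpoints is δ = arccos(p₁·p₂) ≈ 2.135 rad (122.3°).
Interpolate at f = 1/2 with slerp weights a = sin((1−f)δ)/sin δ ≈ 1.036, b = sin(fδ)/sin δ ≈ 1.036.
p = a·p₁ + b·p₂ ≈ (0.010, 0.777, 0.629); φ = arcsin(p_z) ≈ 39.00°, λ = atan2(p_y, p_x) ≈ 89.28°.

≈ lat 39°, lon 89°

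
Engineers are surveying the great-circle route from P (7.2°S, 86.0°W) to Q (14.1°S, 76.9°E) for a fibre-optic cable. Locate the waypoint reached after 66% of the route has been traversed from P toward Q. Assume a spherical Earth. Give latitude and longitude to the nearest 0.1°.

≈ (47.6°S, 28.8°E)

Convert each endpoint to a unit vector on the sphere (x = cos φ cos λ, y = cos φ sin λ, z = sin φ).
The central angle between the endpoints is δ = arccos(p₁·p₂) ≈ 2.666 rad (152.8°).
Interpolate at f = 0.66 with slerp weights a = sin((1−f)δ)/sin δ ≈ 1.721, b = sin(fδ)/sin δ ≈ 2.146.
p = a·p₁ + b·p₂ ≈ (0.591, 0.325, -0.739); φ = arcsin(p_z) ≈ -47.61°, λ = atan2(p_y, p_x) ≈ 28.78°.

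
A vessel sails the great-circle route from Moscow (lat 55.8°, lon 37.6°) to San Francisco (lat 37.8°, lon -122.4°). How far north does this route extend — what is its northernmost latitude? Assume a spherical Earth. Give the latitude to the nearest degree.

≈ 81°

The great circle lies in the plane with unit normal n̂ = (p₁ × p₂)/|p₁ × p₂|.
Here n̂_z ≈ -0.153; the vertex latitude is φ_max = arccos|n̂_z| ≈ 81.2°.
Check via Clairaut: cos φ_max = |cos φ₁| · sin C = cos(55.8°)·sin(15.7°) ≈ 0.153, again giving ≈ 81.2°.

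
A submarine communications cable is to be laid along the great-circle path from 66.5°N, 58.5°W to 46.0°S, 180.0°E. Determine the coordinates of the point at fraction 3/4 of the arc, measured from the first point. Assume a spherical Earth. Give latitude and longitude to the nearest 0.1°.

≈ 14.4°S, 159.7°W

Write both endpoints as unit vectors p₁, p₂ with components (cos φ cos λ, cos φ sin λ, sin φ).
The central angle between the endpoints is δ = arccos(p₁·p₂) ≈ 2.505 rad (143.6°).
Interpolate at f = 3/4 with slerp weights a = sin((1−f)δ)/sin δ ≈ 0.987, b = sin(fδ)/sin δ ≈ 1.604.
p = a·p₁ + b·p₂ ≈ (-0.909, -0.335, -0.249); φ = arcsin(p_z) ≈ -14.41°, λ = atan2(p_y, p_x) ≈ -159.73°.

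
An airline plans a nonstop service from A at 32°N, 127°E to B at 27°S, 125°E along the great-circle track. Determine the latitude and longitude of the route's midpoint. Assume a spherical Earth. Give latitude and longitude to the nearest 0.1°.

From cos δ = sin φ₁ sin φ₂ + cos φ₁ cos φ₂ cos Δλ, the central angle is δ ≈ 1.030 rad (59.0°).
Interpolate at f = 1/2 with slerp weights a = sin((1−f)δ)/sin δ ≈ 0.575, b = sin(fδ)/sin δ ≈ 0.575.
p = a·p₁ + b·p₂ ≈ (-0.587, 0.808, 0.044); φ = arcsin(p_z) ≈ 2.50°, λ = atan2(p_y, p_x) ≈ 125.98°.

≈ 2.5°N, 126.0°E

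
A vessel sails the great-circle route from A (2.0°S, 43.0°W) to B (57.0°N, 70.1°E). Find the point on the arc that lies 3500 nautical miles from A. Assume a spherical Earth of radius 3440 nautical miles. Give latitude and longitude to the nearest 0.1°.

Convert each endpoint to a unit vector on the sphere (x = cos φ cos λ, y = cos φ sin λ, z = sin φ).
The central angle between the endpoints is δ = arccos(p₁·p₂) ≈ 1.816 rad (104.1°). The total great-circle distance is δ·R ≈ 1.816 × 3440 ≈ 6247 nmi, so the target fraction is f = 3500/6247 ≈ 0.560.
Interpolate at f ≈ 0.560 with slerp weights a = sin((1−f)δ)/sin δ ≈ 0.739, b = sin(fδ)/sin δ ≈ 0.877.
p = a·p₁ + b·p₂ ≈ (0.702, -0.054, 0.710); φ = arcsin(p_z) ≈ 45.21°, λ = atan2(p_y, p_x) ≈ -4.41°.

≈ (45.2°N, 4.4°W)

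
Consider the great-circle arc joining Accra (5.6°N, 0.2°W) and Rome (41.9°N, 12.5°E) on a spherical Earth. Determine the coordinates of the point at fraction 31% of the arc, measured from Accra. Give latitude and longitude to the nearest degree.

≈ 17°N, 3°E

Write both endpoints as unit vectors p₁, p₂ with components (cos φ cos λ, cos φ sin λ, sin φ).
The central angle between the endpoints is δ = arccos(p₁·p₂) ≈ 0.664 rad (38.0°).
Interpolate at f = 0.31 with slerp weights a = sin((1−f)δ)/sin δ ≈ 0.718, b = sin(fδ)/sin δ ≈ 0.332.
p = a·p₁ + b·p₂ ≈ (0.955, 0.051, 0.292); φ = arcsin(p_z) ≈ 16.95°, λ = atan2(p_y, p_x) ≈ 3.05°.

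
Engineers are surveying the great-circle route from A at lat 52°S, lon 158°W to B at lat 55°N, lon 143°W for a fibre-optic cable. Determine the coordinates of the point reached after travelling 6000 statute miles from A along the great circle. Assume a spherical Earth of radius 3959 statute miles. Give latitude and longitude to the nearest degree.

≈ lat 34°N, lon 147°W

The haversine formula gives a central angle δ ≈ 1.880 rad (107.7°) between the endpoints. The total great-circle distance is δ·R ≈ 1.880 × 3959 ≈ 7443 mi, so the target fraction is f = 6000/7443 ≈ 0.806.
Interpolate at f ≈ 0.806 with slerp weights a = sin((1−f)δ)/sin δ ≈ 0.374, b = sin(fδ)/sin δ ≈ 1.048.
p = a·p₁ + b·p₂ ≈ (-0.694, -0.448, 0.564); φ = arcsin(p_z) ≈ 34.31°, λ = atan2(p_y, p_x) ≈ -147.14°.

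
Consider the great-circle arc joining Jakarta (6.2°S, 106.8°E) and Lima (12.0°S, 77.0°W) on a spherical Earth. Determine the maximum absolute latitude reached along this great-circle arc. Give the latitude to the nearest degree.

≈ 78°S

The great circle lies in the plane with unit normal n̂ = (p₁ × p₂)/|p₁ × p₂|.
Here n̂_z ≈ +0.202; the vertex latitude is φ_max = arccos|n̂_z| ≈ 78.3°.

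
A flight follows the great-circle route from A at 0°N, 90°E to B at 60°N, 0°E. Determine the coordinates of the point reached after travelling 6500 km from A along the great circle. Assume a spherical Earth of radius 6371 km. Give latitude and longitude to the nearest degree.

Convert each endpoint to a unit vector on the sphere (x = cos φ cos λ, y = cos φ sin λ, z = sin φ).
The central angle between the endpoints is δ = arccos(p₁·p₂) ≈ 1.571 rad (90.0°). The total great-circle distance is δ·R ≈ 1.571 × 6371 ≈ 10008 km, so the target fraction is f = 6500/10008 ≈ 0.650.
Interpolate at f ≈ 0.650 with slerp weights a = sin((1−f)δ)/sin δ ≈ 0.523, b = sin(fδ)/sin δ ≈ 0.852.
p = a·p₁ + b·p₂ ≈ (0.426, 0.523, 0.738); φ = arcsin(p_z) ≈ 47.57°, λ = atan2(p_y, p_x) ≈ 50.84°.

≈ 48°N, 51°E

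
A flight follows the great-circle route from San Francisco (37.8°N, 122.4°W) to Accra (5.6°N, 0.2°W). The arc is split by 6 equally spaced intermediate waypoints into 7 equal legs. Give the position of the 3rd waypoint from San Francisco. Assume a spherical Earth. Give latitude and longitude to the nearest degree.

≈ 42°N, 59°W

Convert each endpoint to a unit vector on the sphere (x = cos φ cos λ, y = cos φ sin λ, z = sin φ).
The central angle between the endpoints is δ = arccos(p₁·p₂) ≈ 1.938 rad (111.1°).
Interpolate at f = 3/7 with slerp weights a = sin((1−f)δ)/sin δ ≈ 0.959, b = sin(fδ)/sin δ ≈ 0.791.
p = a·p₁ + b·p₂ ≈ (0.382, -0.642, 0.665); φ = arcsin(p_z) ≈ 41.66°, λ = atan2(p_y, p_x) ≈ -59.29°.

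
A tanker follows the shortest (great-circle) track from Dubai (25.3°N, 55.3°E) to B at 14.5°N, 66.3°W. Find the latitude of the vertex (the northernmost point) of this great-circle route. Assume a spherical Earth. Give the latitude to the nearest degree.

≈ 37°N

The great circle lies in the plane with unit normal n̂ = (p₁ × p₂)/|p₁ × p₂|.
Here n̂_z ≈ -0.796; the vertex latitude is φ_max = arccos|n̂_z| ≈ 37.2°.
Check via Clairaut: cos φ_max = |cos φ₁| · sin C = cos(25.3°)·sin(61.7°) ≈ 0.796, again giving ≈ 37.2°.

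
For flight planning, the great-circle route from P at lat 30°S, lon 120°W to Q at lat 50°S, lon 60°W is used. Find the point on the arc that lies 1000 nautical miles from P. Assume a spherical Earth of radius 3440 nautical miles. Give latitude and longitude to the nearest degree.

≈ lat 40°S, lon 104°W

From cos δ = sin φ₁ sin φ₂ + cos φ₁ cos φ₂ cos Δλ, the central angle is δ ≈ 0.848 rad (48.6°). The total great-circle distance is δ·R ≈ 0.848 × 3440 ≈ 2918 nmi, so the target fraction is f = 1000/2918 ≈ 0.343.
Interpolate at f ≈ 0.343 with slerp weights a = sin((1−f)δ)/sin δ ≈ 0.705, b = sin(fδ)/sin δ ≈ 0.382.
p = a·p₁ + b·p₂ ≈ (-0.183, -0.742, -0.645); φ = arcsin(p_z) ≈ -40.19°, λ = atan2(p_y, p_x) ≈ -103.83°.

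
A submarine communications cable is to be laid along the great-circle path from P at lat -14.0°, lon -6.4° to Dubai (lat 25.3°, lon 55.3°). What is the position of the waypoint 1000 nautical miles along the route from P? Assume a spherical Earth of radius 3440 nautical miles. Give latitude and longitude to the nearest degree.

Convert each endpoint to a unit vector on the sphere (x = cos φ cos λ, y = cos φ sin λ, z = sin φ).
The central angle between the endpoints is δ = arccos(p₁·p₂) ≈ 1.253 rad (71.8°). The total great-circle distance is δ·R ≈ 1.253 × 3440 ≈ 4310 nmi, so the target fraction is f = 1000/4310 ≈ 0.232.
Interpolate at f ≈ 0.232 with slerp weights a = sin((1−f)δ)/sin δ ≈ 0.864, b = sin(fδ)/sin δ ≈ 0.302.
p = a·p₁ + b·p₂ ≈ (0.988, 0.131, -0.080); φ = arcsin(p_z) ≈ -4.59°, λ = atan2(p_y, p_x) ≈ 7.54°.

≈ lat -5°, lon 8°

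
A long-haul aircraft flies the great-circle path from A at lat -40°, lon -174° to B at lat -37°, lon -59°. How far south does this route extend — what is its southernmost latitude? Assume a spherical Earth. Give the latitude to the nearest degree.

≈ -56°

The great circle lies in the plane with unit normal n̂ = (p₁ × p₂)/|p₁ × p₂|.
Here n̂_z ≈ +0.559; the vertex latitude is φ_max = arccos|n̂_z| ≈ 56.0°.
Check via Clairaut: cos φ_max = |cos φ₁| · sin C = cos(40.0°)·sin(133.1°) ≈ 0.559, again giving ≈ 56.0°.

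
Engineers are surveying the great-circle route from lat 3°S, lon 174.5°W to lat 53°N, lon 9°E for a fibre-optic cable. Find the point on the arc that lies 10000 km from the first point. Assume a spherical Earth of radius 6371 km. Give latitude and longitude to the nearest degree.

Convert each endpoint to a unit vector on the sphere (x = cos φ cos λ, y = cos φ sin λ, z = sin φ).
The central angle between the endpoints is δ = arccos(p₁·p₂) ≈ 2.267 rad (129.9°). The total great-circle distance is δ·R ≈ 2.267 × 6371 ≈ 14446 km, so the target fraction is f = 10000/14446 ≈ 0.692.
Interpolate at f ≈ 0.692 with slerp weights a = sin((1−f)δ)/sin δ ≈ 0.838, b = sin(fδ)/sin δ ≈ 1.304.
p = a·p₁ + b·p₂ ≈ (-0.058, 0.043, 0.997); φ = arcsin(p_z) ≈ 85.88°, λ = atan2(p_y, p_x) ≈ 143.64°.

≈ lat 86°N, lon 144°E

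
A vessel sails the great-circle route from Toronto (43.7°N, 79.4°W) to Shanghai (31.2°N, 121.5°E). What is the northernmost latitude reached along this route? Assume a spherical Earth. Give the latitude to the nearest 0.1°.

≈ 76.9°N

The great circle lies in the plane with unit normal n̂ = (p₁ × p₂)/|p₁ × p₂|.
Here n̂_z ≈ -0.226; the vertex latitude is φ_max = arccos|n̂_z| ≈ 76.9°.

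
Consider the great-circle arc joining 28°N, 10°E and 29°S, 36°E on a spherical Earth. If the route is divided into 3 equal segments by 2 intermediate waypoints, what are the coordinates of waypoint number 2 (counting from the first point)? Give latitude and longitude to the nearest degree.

Convert each endpoint to a unit vector on the sphere (x = cos φ cos λ, y = cos φ sin λ, z = sin φ).
The central angle between the endpoints is δ = arccos(p₁·p₂) ≈ 1.085 rad (62.2°).
Interpolate at f = 2/3 with slerp weights a = sin((1−f)δ)/sin δ ≈ 0.400, b = sin(fδ)/sin δ ≈ 0.749.
p = a·p₁ + b·p₂ ≈ (0.878, 0.446, -0.175); φ = arcsin(p_z) ≈ -10.08°, λ = atan2(p_y, p_x) ≈ 26.95°.

≈ 10°S, 27°E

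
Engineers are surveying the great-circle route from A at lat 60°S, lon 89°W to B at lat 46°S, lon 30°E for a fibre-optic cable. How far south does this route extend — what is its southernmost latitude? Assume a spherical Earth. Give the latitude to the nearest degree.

≈ 70°S

The great circle lies in the plane with unit normal n̂ = (p₁ × p₂)/|p₁ × p₂|.
Here n̂_z ≈ +0.341; the vertex latitude is φ_max = arccos|n̂_z| ≈ 70.1°.
Check via Clairaut: cos φ_max = |cos φ₁| · sin C = cos(60.0°)·sin(137.0°) ≈ 0.341, again giving ≈ 70.1°.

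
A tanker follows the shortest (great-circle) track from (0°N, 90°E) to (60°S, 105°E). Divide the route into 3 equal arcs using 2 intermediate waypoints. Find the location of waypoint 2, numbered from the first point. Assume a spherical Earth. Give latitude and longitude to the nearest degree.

Write both endpoints as unit vectors p₁, p₂ with components (cos φ cos λ, cos φ sin λ, sin φ).
The central angle between the endpoints is δ = arccos(p₁·p₂) ≈ 1.067 rad (61.1°).
Interpolate at f = 2/3 with slerp weights a = sin((1−f)δ)/sin δ ≈ 0.398, b = sin(fδ)/sin δ ≈ 0.745.
p = a·p₁ + b·p₂ ≈ (-0.096, 0.758, -0.646); φ = arcsin(p_z) ≈ -40.21°, λ = atan2(p_y, p_x) ≈ 97.26°.

≈ (40°S, 97°E)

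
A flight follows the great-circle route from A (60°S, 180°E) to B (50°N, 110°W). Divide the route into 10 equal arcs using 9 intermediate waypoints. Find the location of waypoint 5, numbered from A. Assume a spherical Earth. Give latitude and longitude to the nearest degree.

Convert each endpoint to a unit vector on the sphere (x = cos φ cos λ, y = cos φ sin λ, z = sin φ).
The central angle between the endpoints is δ = arccos(p₁·p₂) ≈ 2.157 rad (123.6°).
Interpolate at f = 5/10 with slerp weights a = sin((1−f)δ)/sin δ ≈ 1.058, b = sin(fδ)/sin δ ≈ 1.058.
p = a·p₁ + b·p₂ ≈ (-0.762, -0.639, -0.106); φ = arcsin(p_z) ≈ -6.07°, λ = atan2(p_y, p_x) ≈ -140.00°.

≈ (6°S, 140°W)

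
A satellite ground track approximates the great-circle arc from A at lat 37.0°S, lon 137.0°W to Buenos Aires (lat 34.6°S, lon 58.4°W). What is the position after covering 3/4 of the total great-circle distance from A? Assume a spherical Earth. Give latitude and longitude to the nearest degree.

≈ lat 40°S, lon 77°W

From cos δ = sin φ₁ sin φ₂ + cos φ₁ cos φ₂ cos Δλ, the central angle is δ ≈ 1.080 rad (61.9°).
Interpolate at f = 3/4 with slerp weights a = sin((1−f)δ)/sin δ ≈ 0.302, b = sin(fδ)/sin δ ≈ 0.821.
p = a·p₁ + b·p₂ ≈ (0.178, -0.740, -0.648); φ = arcsin(p_z) ≈ -40.41°, λ = atan2(p_y, p_x) ≈ -76.51°.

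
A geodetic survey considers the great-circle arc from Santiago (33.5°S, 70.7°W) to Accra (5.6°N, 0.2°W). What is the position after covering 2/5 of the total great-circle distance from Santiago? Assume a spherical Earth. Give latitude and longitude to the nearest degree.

≈ 21°S, 39°W

Convert each endpoint to a unit vector on the sphere (x = cos φ cos λ, y = cos φ sin λ, z = sin φ).
The central angle between the endpoints is δ = arccos(p₁·p₂) ≈ 1.346 rad (77.1°).
Interpolate at f = 2/5 with slerp weights a = sin((1−f)δ)/sin δ ≈ 0.741, b = sin(fδ)/sin δ ≈ 0.526.
p = a·p₁ + b·p₂ ≈ (0.728, -0.585, -0.358); φ = arcsin(p_z) ≈ -20.96°, λ = atan2(p_y, p_x) ≈ -38.80°.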